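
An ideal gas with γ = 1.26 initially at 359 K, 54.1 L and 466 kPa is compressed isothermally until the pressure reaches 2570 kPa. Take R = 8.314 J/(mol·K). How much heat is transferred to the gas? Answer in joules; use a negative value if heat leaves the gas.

n = P₁V₁/(RT₁) = 466×54.1/(8.314×359) = 8.45 mol.
Isothermal: T stays 359 K; PV = const ⇒ V₂ = 9.81 L, P₂ = 2570 kPa.
ΔU = 0 (ideal gas, T constant).
W = nRT ln(V₂/V₁) = 8.45×8.314×359×ln(0.181) = -43000 J.
Q = ΔU + W = -43000 J.

-43000 J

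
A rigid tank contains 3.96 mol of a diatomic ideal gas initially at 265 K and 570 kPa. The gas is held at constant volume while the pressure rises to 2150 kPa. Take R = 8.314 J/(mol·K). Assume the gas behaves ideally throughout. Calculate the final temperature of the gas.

1000 K

V₁ = nRT₁/P₁ = 3.96×8.314×265/570 = 15.3 L.
Isochoric: V stays 15.3 L; P/T = const ⇒ T₂ = 1000 K, P₂ = 2150 kPa.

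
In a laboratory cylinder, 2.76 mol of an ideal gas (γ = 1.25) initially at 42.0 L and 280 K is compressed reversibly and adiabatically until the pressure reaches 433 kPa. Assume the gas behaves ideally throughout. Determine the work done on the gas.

5950 J

P₁ = nRT₁/V₁ = 2.76×8.314×280/42.0 = 153 kPa.
Adiabatic: T₂/T₁ = (P₂/P₁)^((γ−1)/γ) ⇒ T₂ = 280×(2.83)^0.200 = 345 K; V₂ = 18.3 L.
ΔU = nCvΔT = 2.76×33.3×(345−280) = 5950 J.
Q = 0 for an adiabatic process, so W = −ΔU = -5950 J.
Work done on the gas = −W_by = 5950 J.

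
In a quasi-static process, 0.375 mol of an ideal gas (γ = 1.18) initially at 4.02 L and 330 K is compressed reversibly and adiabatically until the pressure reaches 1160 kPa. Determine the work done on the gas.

1480 J

P₁ = nRT₁/V₁ = 0.375×8.314×330/4.02 = 256 kPa.
Adiabatic: T₂/T₁ = (P₂/P₁)^((γ−1)/γ) ⇒ T₂ = 330×(4.53)^0.153 = 416 K; V₂ = 1.12 L.
ΔU = nCvΔT = 0.375×46.2×(416−330) = 1480 J.
Q = 0 for an adiabatic process, so W = −ΔU = -1480 J.
Work done on the gas = −W_by = 1480 J.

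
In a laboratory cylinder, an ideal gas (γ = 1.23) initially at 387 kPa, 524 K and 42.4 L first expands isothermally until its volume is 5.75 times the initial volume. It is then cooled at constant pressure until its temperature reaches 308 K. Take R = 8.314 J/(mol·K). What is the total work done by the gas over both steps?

21900 J

n = P₁V₁/(RT₁) = 387×42.4/(8.314×524) = 3.77 mol.
Step 1 — Isothermal: T stays 524 K; PV = const ⇒ V₂ = 244 L, P₂ = 67.3 kPa.
ΔU = 0 (ideal gas, T constant).
W = nRT ln(V₂/V₁) = 3.77×8.314×524×ln(5.75) = 28700 J.
Q = ΔU + W = 28700 J.
State after step 1: P = 67.3 kPa, V = 244 L, T = 524 K.
Step 2 — Isobaric: P stays 67.3 kPa; V/T = const ⇒ T₂ = 308 K, V₂ = 143 L.
W = PΔV = 67.3×(143−244) kPa·L = -6760 J.
ΔU = nCvΔT = 3.77×36.1×(308−524) = -29400 J.
Q = ΔU + W = nCpΔT = -36200 J.
Net over both steps: W = 21900 J, Q = -7470 J, ΔU = -29400 J.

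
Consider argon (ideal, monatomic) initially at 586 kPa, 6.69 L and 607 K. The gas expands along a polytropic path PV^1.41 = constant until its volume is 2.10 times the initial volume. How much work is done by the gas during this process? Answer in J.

2510 J

n = P₁V₁/(RT₁) = 586×6.69/(8.314×607) = 0.777 mol.
Polytropic n=1.41: T₂ = T₁(V₁/V₂)^(n−1) = 607×(0.476)^0.41 = 448 K; P₂ = P₁(V₁/V₂)^n = 206 kPa.
W = (P₁V₁−P₂V₂)/(n−1) = (586×6.69−206×14.0)/0.41 = 2510 J.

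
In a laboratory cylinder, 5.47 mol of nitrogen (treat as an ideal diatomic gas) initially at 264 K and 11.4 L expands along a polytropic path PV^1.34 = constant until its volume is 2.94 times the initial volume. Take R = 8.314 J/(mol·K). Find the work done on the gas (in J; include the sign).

-10800 J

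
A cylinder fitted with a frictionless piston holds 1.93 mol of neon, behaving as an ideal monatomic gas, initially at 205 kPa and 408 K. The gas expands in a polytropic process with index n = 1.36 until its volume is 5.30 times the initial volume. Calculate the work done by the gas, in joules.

8210 J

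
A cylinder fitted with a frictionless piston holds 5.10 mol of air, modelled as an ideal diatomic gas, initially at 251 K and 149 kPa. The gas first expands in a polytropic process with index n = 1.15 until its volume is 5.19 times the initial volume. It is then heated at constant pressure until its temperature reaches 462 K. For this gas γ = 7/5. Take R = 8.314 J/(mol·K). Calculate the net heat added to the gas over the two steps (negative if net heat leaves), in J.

49200 J

V₁ = nRT₁/P₁ = 5.10×8.314×251/149 = 71.4 L.
Step 1 — Polytropic n=1.15: T₂ = T₁(V₁/V₂)^(n−1) = 251×(0.193)^0.15 = 196 K; P₂ = P₁(V₁/V₂)^n = 22.4 kPa.
W = (P₁V₁−P₂V₂)/(n−1) = (149×71.4−22.4×371)/0.15 = 15500 J.
ΔU = nCvΔT = 5.10×20.8×(196−251) = -5820 J.
Q = ΔU + W = 9710 J.
State after step 1: P = 22.4 kPa, V = 371 L, T = 196 K.
Step 2 — Isobaric: P stays 22.4 kPa; V/T = const ⇒ T₂ = 462 K, V₂ = 874 L.
W = PΔV = 22.4×(874−371) kPa·L = 11300 J.
ΔU = nCvΔT = 5.10×20.8×(462−196) = 28200 J.
Q = ΔU + W = nCpΔT = 39500 J.
Net over both steps: W = 26800 J, Q = 49200 J, ΔU = 22400 J.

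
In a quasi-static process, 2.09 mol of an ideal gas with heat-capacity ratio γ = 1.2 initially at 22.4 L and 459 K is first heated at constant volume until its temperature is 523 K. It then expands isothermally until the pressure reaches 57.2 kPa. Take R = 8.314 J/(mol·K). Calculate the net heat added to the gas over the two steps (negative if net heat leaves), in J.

23400 J

P₁ = nRT₁/V₁ = 2.09×8.314×459/22.4 = 356 kPa.
Step 1 — Isochoric: V stays 22.4 L; P/T = const ⇒ T₂ = 523 K, P₂ = 406 kPa.
W = 0 (no volume change).
ΔU = nCvΔT = 2.09×41.6×(523−459) = 5560 J.
Q = ΔU = 5560 J.
State after step 1: P = 406 kPa, V = 22.4 L, T = 523 K.
Step 2 — Isothermal: T stays 523 K; PV = const ⇒ V₂ = 159 L, P₂ = 57.2 kPa.
ΔU = 0 (ideal gas, T constant).
W = nRT ln(V₂/V₁) = 2.09×8.314×523×ln(7.09) = 17800 J.
Q = ΔU + W = 17800 J.
Net over both steps: W = 17800 J, Q = 23400 J, ΔU = 5560 J.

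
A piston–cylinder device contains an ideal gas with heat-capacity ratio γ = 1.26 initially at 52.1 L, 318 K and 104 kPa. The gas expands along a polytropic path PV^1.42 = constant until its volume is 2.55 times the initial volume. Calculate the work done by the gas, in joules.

4190 J

n = P₁V₁/(RT₁) = 104×52.1/(8.314×318) = 2.05 mol.
Polytropic n=1.42: T₂ = T₁(V₁/V₂)^(n−1) = 318×(0.392)^0.42 = 215 K; P₂ = P₁(V₁/V₂)^n = 27.5 kPa.
W = (P₁V₁−P₂V₂)/(n−1) = (104×52.1−27.5×133)/0.42 = 4190 J.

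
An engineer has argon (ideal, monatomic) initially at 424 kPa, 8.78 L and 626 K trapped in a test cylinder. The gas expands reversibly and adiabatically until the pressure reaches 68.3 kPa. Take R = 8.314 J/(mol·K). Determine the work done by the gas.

n = P₁V₁/(RT₁) = 424×8.78/(8.314×626) = 0.715 mol.
Adiabatic: T₂/T₁ = (P₂/P₁)^((γ−1)/γ) ⇒ T₂ = 626×(0.161)^0.400 = 302 K; V₂ = 26.3 L.
ΔU = nCvΔT = 0.715×12.5×(302−626) = -2890 J.
Q = 0 for an adiabatic process, so W = −ΔU = 2890 J.

2890 J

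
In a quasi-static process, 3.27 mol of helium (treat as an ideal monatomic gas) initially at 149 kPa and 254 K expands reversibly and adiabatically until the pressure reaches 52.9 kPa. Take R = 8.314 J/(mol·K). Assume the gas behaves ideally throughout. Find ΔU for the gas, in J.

V₁ = nRT₁/P₁ = 3.27×8.314×254/149 = 46.3 L.
Adiabatic: T₂/T₁ = (P₂/P₁)^((γ−1)/γ) ⇒ T₂ = 254×(0.355)^0.400 = 168 K; V₂ = 86.3 L.
For an ideal gas ΔU = nCvΔT with Cv = (3/2)R = 12.5 J/(mol·K).
ΔU = 3.27×12.5×(168−254) = -3510 J.

-3510 J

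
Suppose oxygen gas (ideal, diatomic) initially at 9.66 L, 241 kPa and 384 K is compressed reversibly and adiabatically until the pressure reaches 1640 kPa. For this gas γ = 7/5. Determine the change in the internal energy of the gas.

n = P₁V₁/(RT₁) = 241×9.66/(8.314×384) = 0.729 mol.
Adiabatic: T₂/T₁ = (P₂/P₁)^((γ−1)/γ) ⇒ T₂ = 384×(6.80)^0.286 = 664 K; V₂ = 2.46 L.
For an ideal gas ΔU = nCvΔT with Cv = (5/2)R = 20.8 J/(mol·K).
ΔU = 0.729×20.8×(664−384) = 4250 J.

4250 J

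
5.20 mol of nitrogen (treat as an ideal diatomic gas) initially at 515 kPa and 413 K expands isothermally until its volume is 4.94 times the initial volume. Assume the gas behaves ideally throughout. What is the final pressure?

V₁ = nRT₁/P₁ = 5.20×8.314×413/515 = 34.7 L.
Isothermal: T stays 413 K; PV = const ⇒ V₂ = 171 L, P₂ = 104 kPa.

104 kPa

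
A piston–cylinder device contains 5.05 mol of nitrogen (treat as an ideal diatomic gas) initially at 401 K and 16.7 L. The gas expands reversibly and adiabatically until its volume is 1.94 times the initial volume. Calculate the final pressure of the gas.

P₁ = nRT₁/V₁ = 5.05×8.314×401/16.7 = 1010 kPa.
Adiabatic: TV^(γ−1) = const ⇒ T₂ = 401×(0.515)^0.400 = 308 K; PV^γ = const ⇒ P₂ = 399 kPa.

399 kPa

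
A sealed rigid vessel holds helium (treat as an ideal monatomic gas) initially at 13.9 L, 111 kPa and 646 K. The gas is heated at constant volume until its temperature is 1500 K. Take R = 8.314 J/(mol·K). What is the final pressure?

Isochoric: V stays 13.9 L; P/T = const ⇒ T₂ = 1500 K, P₂ = 258 kPa.

258 kPa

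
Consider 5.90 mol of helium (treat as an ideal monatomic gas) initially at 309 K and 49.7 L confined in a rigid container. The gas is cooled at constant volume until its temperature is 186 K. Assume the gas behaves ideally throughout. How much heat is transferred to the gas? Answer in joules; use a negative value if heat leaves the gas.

P₁ = nRT₁/V₁ = 5.90×8.314×309/49.7 = 305 kPa.
Isochoric: V stays 49.7 L; P/T = const ⇒ T₂ = 186 K, P₂ = 184 kPa.
W = 0 (no volume change).
ΔU = nCvΔT = 5.90×12.5×(186−309) = -9050 J.
Q = ΔU = -9050 J.

-9050 J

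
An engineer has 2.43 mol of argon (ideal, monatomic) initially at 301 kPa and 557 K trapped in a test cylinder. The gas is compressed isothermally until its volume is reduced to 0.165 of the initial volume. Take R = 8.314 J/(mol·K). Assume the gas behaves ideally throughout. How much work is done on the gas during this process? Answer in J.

20300 J

V₁ = nRT₁/P₁ = 2.43×8.314×557/301 = 37.4 L.
Isothermal: T stays 557 K; PV = const ⇒ V₂ = 6.17 L, P₂ = 1820 kPa.
W = nRT ln(V₂/V₁) = 2.43×8.314×557×ln(0.165) = -20300 J.
Work done on the gas = −W_by = 20300 J.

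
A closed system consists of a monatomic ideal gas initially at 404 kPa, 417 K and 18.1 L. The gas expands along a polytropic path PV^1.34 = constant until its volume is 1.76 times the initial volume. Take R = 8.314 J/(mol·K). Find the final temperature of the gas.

344 K

Polytropic n=1.34: T₂ = T₁(V₁/V₂)^(n−1) = 417×(0.568)^0.34 = 344 K; P₂ = P₁(V₁/V₂)^n = 189 kPa.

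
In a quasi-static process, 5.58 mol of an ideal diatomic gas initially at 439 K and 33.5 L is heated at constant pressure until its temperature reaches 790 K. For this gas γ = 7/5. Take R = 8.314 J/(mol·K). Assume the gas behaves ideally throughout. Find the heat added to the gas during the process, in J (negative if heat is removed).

P₁ = nRT₁/V₁ = 5.58×8.314×439/33.5 = 608 kPa.
Isobaric: P stays 608 kPa; V/T = const ⇒ T₂ = 790 K, V₂ = 60.3 L.
W = PΔV = 608×(60.3−33.5) kPa·L = 16300 J.
ΔU = nCvΔT = 5.58×20.8×(790−439) = 40700 J.
Q = ΔU + W = nCpΔT = 57000 J.

57000 J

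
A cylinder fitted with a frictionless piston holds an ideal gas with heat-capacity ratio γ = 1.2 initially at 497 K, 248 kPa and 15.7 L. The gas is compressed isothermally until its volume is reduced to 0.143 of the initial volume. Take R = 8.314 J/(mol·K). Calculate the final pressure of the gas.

Isothermal: T stays 497 K; PV = const ⇒ V₂ = 2.25 L, P₂ = 1730 kPa.

1730 kPa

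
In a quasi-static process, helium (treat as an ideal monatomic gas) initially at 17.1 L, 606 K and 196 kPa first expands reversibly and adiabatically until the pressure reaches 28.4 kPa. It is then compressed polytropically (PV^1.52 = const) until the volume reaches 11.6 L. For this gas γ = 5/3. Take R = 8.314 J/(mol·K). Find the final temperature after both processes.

626 K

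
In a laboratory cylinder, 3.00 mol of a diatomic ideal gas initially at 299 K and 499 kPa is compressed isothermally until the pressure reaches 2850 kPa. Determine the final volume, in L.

2.62 L

V₁ = nRT₁/P₁ = 3.00×8.314×299/499 = 14.9 L.
Isothermal: T stays 299 K; PV = const ⇒ V₂ = 2.62 L, P₂ = 2850 kPa.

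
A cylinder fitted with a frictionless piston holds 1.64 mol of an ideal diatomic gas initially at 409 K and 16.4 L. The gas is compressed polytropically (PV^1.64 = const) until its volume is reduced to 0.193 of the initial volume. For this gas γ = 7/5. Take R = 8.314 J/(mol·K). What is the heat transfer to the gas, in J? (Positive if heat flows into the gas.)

9750 J

P₁ = nRT₁/V₁ = 1.64×8.314×409/16.4 = 340 kPa.
Polytropic n=1.64: T₂ = T₁(V₁/V₂)^(n−1) = 409×(5.18)^0.64 = 1170 K; P₂ = P₁(V₁/V₂)^n = 5050 kPa.
W = (P₁V₁−P₂V₂)/(n−1) = (340×16.4−5050×3.17)/0.64 = -16300 J.
ΔU = nCvΔT = 1.64×20.8×(1170−409) = 26000 J.
Q = ΔU + W = 9750 J.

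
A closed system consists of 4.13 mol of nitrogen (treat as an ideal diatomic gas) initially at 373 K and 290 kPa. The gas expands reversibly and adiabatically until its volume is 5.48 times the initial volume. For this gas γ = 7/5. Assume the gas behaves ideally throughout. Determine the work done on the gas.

V₁ = nRT₁/P₁ = 4.13×8.314×373/290 = 44.2 L.
Adiabatic: TV^(γ−1) = const ⇒ T₂ = 373×(0.182)^0.400 = 189 K; PV^γ = const ⇒ P₂ = 26.8 kPa.
ΔU = nCvΔT = 4.13×20.8×(189−373) = -15800 J.
Q = 0 for an adiabatic process, so W = −ΔU = 15800 J.
Work done on the gas = −W_by = -15800 J.

-15800 J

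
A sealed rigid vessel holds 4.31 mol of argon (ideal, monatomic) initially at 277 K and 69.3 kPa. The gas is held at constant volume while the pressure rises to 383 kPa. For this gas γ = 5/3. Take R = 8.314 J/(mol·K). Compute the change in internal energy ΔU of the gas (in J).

V₁ = nRT₁/P₁ = 4.31×8.314×277/69.3 = 143 L.
Isochoric: V stays 143 L; P/T = const ⇒ T₂ = 1530 K, P₂ = 383 kPa.
For an ideal gas ΔU = nCvΔT with Cv = (3/2)R = 12.5 J/(mol·K).
ΔU = 4.31×12.5×(1530−277) = 67400 J.

67400 J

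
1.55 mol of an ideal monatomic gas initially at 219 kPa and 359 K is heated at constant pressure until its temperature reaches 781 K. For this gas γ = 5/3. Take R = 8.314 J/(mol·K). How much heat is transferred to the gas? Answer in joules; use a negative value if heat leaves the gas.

13600 J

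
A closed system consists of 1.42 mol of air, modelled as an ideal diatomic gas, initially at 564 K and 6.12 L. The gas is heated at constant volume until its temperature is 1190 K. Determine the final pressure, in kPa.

2300 kPa

P₁ = nRT₁/V₁ = 1.42×8.314×564/6.12 = 1090 kPa.
Isochoric: V stays 6.12 L; P/T = const ⇒ T₂ = 1190 K, P₂ = 2300 kPa.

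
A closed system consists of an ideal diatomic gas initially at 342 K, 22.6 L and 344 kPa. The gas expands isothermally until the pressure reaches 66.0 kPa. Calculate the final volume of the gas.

118 L

Isothermal: T stays 342 K; PV = const ⇒ V₂ = 118 L, P₂ = 66.0 kPa.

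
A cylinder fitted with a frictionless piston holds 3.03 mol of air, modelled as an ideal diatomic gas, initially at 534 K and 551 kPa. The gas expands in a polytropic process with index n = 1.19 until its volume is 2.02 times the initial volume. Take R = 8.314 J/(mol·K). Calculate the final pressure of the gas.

239 kPa

V₁ = nRT₁/P₁ = 3.03×8.314×534/551 = 24.4 L.
Polytropic n=1.19: T₂ = T₁(V₁/V₂)^(n−1) = 534×(0.495)^0.19 = 467 K; P₂ = P₁(V₁/V₂)^n = 239 kPa.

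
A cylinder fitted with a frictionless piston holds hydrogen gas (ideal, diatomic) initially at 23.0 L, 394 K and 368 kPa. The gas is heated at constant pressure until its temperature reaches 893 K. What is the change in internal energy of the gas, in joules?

26800 J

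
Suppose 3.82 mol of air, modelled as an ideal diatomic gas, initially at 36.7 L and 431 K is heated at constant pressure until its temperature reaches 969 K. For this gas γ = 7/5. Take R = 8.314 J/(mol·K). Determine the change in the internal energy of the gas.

42700 J

P₁ = nRT₁/V₁ = 3.82×8.314×431/36.7 = 373 kPa.
Isobaric: P stays 373 kPa; V/T = const ⇒ T₂ = 969 K, V₂ = 82.5 L.
For an ideal gas ΔU = nCvΔT with Cv = (5/2)R = 20.8 J/(mol·K).
ΔU = 3.82×20.8×(969−431) = 42700 J.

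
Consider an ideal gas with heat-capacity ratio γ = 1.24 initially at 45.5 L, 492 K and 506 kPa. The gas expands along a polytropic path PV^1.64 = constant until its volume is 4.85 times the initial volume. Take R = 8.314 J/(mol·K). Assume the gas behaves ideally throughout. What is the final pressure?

38.0 kPa

Polytropic n=1.64: T₂ = T₁(V₁/V₂)^(n−1) = 492×(0.206)^0.64 = 179 K; P₂ = P₁(V₁/V₂)^n = 38.0 kPa.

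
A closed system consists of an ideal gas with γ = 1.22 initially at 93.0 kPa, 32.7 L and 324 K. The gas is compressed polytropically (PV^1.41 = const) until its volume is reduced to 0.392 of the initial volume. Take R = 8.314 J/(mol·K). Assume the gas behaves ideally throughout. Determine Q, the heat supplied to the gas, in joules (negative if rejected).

n = P₁V₁/(RT₁) = 93.0×32.7/(8.314×324) = 1.13 mol.
Polytropic n=1.41: T₂ = T₁(V₁/V₂)^(n−1) = 324×(2.55)^0.41 = 476 K; P₂ = P₁(V₁/V₂)^n = 348 kPa.
W = (P₁V₁−P₂V₂)/(n−1) = (93.0×32.7−348×12.8)/0.41 = -3470 J.
ΔU = nCvΔT = 1.13×37.8×(476−324) = 6470 J.
Q = ΔU + W = 3000 J.

3000 J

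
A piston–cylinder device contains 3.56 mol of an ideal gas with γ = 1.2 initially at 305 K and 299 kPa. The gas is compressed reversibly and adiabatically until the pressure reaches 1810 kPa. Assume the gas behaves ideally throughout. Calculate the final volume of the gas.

6.73 L

V₁ = nRT₁/P₁ = 3.56×8.314×305/299 = 30.2 L.
Adiabatic: T₂/T₁ = (P₂/P₁)^((γ−1)/γ) ⇒ T₂ = 305×(6.05)^0.167 = 412 K; V₂ = 6.73 L.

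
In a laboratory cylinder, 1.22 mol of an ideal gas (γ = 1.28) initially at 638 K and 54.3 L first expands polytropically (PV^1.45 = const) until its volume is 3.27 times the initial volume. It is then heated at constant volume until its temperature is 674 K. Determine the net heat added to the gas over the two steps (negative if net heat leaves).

7250 J

P₁ = nRT₁/V₁ = 1.22×8.314×638/54.3 = 119 kPa.
Step 1 — Polytropic n=1.45: T₂ = T₁(V₁/V₂)^(n−1) = 638×(0.306)^0.45 = 374 K; P₂ = P₁(V₁/V₂)^n = 21.4 kPa.
W = (P₁V₁−P₂V₂)/(n−1) = (119×54.3−21.4×178)/0.45 = 5940 J.
ΔU = nCvΔT = 1.22×29.7×(374−638) = -9550 J.
Q = ΔU + W = -3610 J.
State after step 1: P = 21.4 kPa, V = 178 L, T = 374 K.
Step 2 — Isochoric: V stays 178 L; P/T = const ⇒ T₂ = 674 K, P₂ = 38.5 kPa.
W = 0 (no volume change).
ΔU = nCvΔT = 1.22×29.7×(674−374) = 10900 J.
Q = ΔU = 10900 J.
Net over both steps: W = 5940 J, Q = 7250 J, ΔU = 1300 J.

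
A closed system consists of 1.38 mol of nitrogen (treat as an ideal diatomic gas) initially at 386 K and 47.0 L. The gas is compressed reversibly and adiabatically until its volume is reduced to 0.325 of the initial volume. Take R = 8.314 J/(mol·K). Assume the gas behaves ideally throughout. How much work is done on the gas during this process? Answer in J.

6280 J

P₁ = nRT₁/V₁ = 1.38×8.314×386/47.0 = 94.2 kPa.
Adiabatic: TV^(γ−1) = const ⇒ T₂ = 386×(3.08)^0.400 = 605 K; PV^γ = const ⇒ P₂ = 455 kPa.
ΔU = nCvΔT = 1.38×20.8×(605−386) = 6280 J.
Q = 0 for an adiabatic process, so W = −ΔU = -6280 J.
Work done on the gas = −W_by = 6280 J.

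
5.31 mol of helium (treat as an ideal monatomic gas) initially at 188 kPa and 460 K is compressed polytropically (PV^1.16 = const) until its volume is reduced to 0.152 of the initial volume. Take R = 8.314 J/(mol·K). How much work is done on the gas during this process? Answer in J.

V₁ = nRT₁/P₁ = 5.31×8.314×460/188 = 108 L.
Polytropic n=1.16: T₂ = T₁(V₁/V₂)^(n−1) = 460×(6.58)^0.16 = 622 K; P₂ = P₁(V₁/V₂)^n = 1670 kPa.
W = (P₁V₁−P₂V₂)/(n−1) = (188×108−1670×16.4)/0.16 = -44600 J.
Work done on the gas = −W_by = 44600 J.

44600 J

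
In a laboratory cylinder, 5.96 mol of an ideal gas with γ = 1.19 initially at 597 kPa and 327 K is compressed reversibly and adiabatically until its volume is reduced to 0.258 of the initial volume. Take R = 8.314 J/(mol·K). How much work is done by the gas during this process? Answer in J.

-25000 J

V₁ = nRT₁/P₁ = 5.96×8.314×327/597 = 27.1 L.
Adiabatic: TV^(γ−1) = const ⇒ T₂ = 327×(3.88)^0.190 = 423 K; PV^γ = const ⇒ P₂ = 2990 kPa.
ΔU = nCvΔT = 5.96×43.8×(423−327) = 25000 J.
Q = 0 for an adiabatic process, so W = −ΔU = -25000 J.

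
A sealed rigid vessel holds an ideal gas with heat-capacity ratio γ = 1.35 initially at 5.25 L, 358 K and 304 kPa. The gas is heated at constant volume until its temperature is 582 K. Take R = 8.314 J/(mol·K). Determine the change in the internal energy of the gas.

2850 J

n = P₁V₁/(RT₁) = 304×5.25/(8.314×358) = 0.536 mol.
Isochoric: V stays 5.25 L; P/T = const ⇒ T₂ = 582 K, P₂ = 494 kPa.
For an ideal gas ΔU = nCvΔT with Cv = R/(γ−1) = 23.8 J/(mol·K).
ΔU = 0.536×23.8×(582−358) = 2850 J.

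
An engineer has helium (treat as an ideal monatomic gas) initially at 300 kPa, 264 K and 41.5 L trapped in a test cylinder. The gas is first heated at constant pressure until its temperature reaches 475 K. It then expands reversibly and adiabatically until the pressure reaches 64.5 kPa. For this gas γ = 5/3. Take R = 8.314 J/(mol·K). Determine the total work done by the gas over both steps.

25400 J

n = P₁V₁/(RT₁) = 300×41.5/(8.314×264) = 5.67 mol.
Step 1 — Isobaric: P stays 300 kPa; V/T = const ⇒ T₂ = 475 K, V₂ = 74.7 L.
W = PΔV = 300×(74.7−41.5) kPa·L = 9950 J.
ΔU = nCvΔT = 5.67×12.5×(475−264) = 14900 J.
Q = ΔU + W = nCpΔT = 24900 J.
State after step 1: P = 300 kPa, V = 74.7 L, T = 475 K.
Step 2 — Adiabatic: T₂/T₁ = (P₂/P₁)^((γ−1)/γ) ⇒ T₂ = 475×(0.215)^0.400 = 257 K; V₂ = 188 L.
ΔU = nCvΔT = 5.67×12.5×(257−475) = -15400 J.
Q = 0 for an adiabatic process, so W = −ΔU = 15400 J.
Net over both steps: W = 25400 J, Q = 24900 J, ΔU = -506 J.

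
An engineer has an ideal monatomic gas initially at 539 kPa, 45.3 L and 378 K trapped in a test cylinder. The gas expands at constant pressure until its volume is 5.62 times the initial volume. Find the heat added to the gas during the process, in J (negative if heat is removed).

n = P₁V₁/(RT₁) = 539×45.3/(8.314×378) = 7.77 mol.
Isobaric: P stays 539 kPa; V/T = const ⇒ T₂ = 2120 K, V₂ = 255 L.
W = PΔV = 539×(255−45.3) kPa·L = 113000 J.
ΔU = nCvΔT = 7.77×12.5×(2120−378) = 169000 J.
Q = ΔU + W = nCpΔT = 282000 J.

282000 J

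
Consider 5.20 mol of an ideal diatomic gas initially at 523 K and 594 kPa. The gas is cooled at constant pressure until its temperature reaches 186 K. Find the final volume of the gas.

13.5 L

V₁ = nRT₁/P₁ = 5.20×8.314×523/594 = 38.1 L.
Isobaric: P stays 594 kPa; V/T = const ⇒ T₂ = 186 K, V₂ = 13.5 L.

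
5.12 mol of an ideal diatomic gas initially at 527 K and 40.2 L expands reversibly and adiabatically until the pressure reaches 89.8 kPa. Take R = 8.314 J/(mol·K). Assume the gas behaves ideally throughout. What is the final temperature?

P₁ = nRT₁/V₁ = 5.12×8.314×527/40.2 = 558 kPa.
Adiabatic: T₂/T₁ = (P₂/P₁)^((γ−1)/γ) ⇒ T₂ = 527×(0.161)^0.286 = 313 K; V₂ = 148 L.

313 K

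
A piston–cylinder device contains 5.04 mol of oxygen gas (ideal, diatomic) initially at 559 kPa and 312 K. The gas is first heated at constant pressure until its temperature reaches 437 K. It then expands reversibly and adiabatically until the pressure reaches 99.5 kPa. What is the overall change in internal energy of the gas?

-4730 J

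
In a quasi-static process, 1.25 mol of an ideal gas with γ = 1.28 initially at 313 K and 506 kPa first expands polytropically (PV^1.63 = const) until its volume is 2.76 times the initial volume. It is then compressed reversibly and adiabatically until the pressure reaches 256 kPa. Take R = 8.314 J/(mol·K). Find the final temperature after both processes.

204 K

V₁ = nRT₁/P₁ = 1.25×8.314×313/506 = 6.43 L.
Step 1 — Polytropic n=1.63: T₂ = T₁(V₁/V₂)^(n−1) = 313×(0.362)^0.63 = 165 K; P₂ = P₁(V₁/V₂)^n = 96.7 kPa.
W = (P₁V₁−P₂V₂)/(n−1) = (506×6.43−96.7×17.7)/0.63 = 2440 J.
ΔU = nCvΔT = 1.25×29.7×(165−313) = -5490 J.
Q = ΔU + W = -3050 J.
State after step 1: P = 96.7 kPa, V = 17.7 L, T = 165 K.
Step 2 — Adiabatic: T₂/T₁ = (P₂/P₁)^((γ−1)/γ) ⇒ T₂ = 165×(2.65)^0.219 = 204 K; V₂ = 8.29 L.
ΔU = nCvΔT = 1.25×29.7×(204−165) = 1450 J.
Q = 0 for an adiabatic process, so W = −ΔU = -1450 J.
Net over both steps: W = 985 J, Q = -3050 J, ΔU = -4030 J.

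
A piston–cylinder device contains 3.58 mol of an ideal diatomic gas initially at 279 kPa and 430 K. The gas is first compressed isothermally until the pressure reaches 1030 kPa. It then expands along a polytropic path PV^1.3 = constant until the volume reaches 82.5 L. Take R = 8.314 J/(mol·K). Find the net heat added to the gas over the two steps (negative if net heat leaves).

-12100 J

V₁ = nRT₁/P₁ = 3.58×8.314×430/279 = 45.9 L.
Step 1 — Isothermal: T stays 430 K; PV = const ⇒ V₂ = 12.4 L, P₂ = 1030 kPa.
ΔU = 0 (ideal gas, T constant).
W = nRT ln(V₂/V₁) = 3.58×8.314×430×ln(0.271) = -16700 J.
Q = ΔU + W = -16700 J.
State after step 1: P = 1030 kPa, V = 12.4 L, T = 430 K.
Step 2 — Polytropic n=1.3: T₂ = T₁(V₁/V₂)^(n−1) = 430×(0.151)^0.30 = 244 K; P₂ = P₁(V₁/V₂)^n = 87.9 kPa.
W = (P₁V₁−P₂V₂)/(n−1) = (1030×12.4−87.9×82.5)/0.30 = 18500 J.
ΔU = nCvΔT = 3.58×20.8×(244−430) = -13900 J.
Q = ΔU + W = 4620 J.
Net over both steps: W = 1770 J, Q = -12100 J, ΔU = -13900 J.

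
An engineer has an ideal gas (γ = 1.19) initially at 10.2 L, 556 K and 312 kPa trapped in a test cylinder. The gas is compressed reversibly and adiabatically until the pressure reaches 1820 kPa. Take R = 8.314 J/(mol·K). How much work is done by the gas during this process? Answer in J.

n = P₁V₁/(RT₁) = 312×10.2/(8.314×556) = 0.688 mol.
Adiabatic: T₂/T₁ = (P₂/P₁)^((γ−1)/γ) ⇒ T₂ = 556×(5.83)^0.160 = 737 K; V₂ = 2.32 L.
ΔU = nCvΔT = 0.688×43.8×(737−556) = 5450 J.
Q = 0 for an adiabatic process, so W = −ΔU = -5450 J.

-5450 J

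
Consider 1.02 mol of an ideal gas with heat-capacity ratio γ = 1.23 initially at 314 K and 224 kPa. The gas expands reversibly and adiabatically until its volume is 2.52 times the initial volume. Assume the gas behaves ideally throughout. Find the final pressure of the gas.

71.9 kPa

V₁ = nRT₁/P₁ = 1.02×8.314×314/224 = 11.9 L.
Adiabatic: TV^(γ−1) = const ⇒ T₂ = 314×(0.397)^0.230 = 254 K; PV^γ = const ⇒ P₂ = 71.9 kPa.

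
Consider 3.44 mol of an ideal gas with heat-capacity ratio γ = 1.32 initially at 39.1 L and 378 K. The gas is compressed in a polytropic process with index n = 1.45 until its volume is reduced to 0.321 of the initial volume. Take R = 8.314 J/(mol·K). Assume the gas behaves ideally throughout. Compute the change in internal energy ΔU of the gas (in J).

P₁ = nRT₁/V₁ = 3.44×8.314×378/39.1 = 276 kPa.
Polytropic n=1.45: T₂ = T₁(V₁/V₂)^(n−1) = 378×(3.12)^0.45 = 630 K; P₂ = P₁(V₁/V₂)^n = 1440 kPa.
For an ideal gas ΔU = nCvΔT with Cv = R/(γ−1) = 26.0 J/(mol·K).
ΔU = 3.44×26.0×(630−378) = 22600 J.

22600 J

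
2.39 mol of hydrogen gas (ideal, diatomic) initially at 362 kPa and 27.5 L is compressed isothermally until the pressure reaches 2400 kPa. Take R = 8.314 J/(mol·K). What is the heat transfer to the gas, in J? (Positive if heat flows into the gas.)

-18800 J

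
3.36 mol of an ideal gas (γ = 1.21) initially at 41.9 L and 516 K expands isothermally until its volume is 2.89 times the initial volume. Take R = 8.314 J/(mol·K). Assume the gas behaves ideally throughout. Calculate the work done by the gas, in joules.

P₁ = nRT₁/V₁ = 3.36×8.314×516/41.9 = 344 kPa.
Isothermal: T stays 516 K; PV = const ⇒ V₂ = 121 L, P₂ = 119 kPa.
W = nRT ln(V₂/V₁) = 3.36×8.314×516×ln(2.89) = 15300 J.

15300 J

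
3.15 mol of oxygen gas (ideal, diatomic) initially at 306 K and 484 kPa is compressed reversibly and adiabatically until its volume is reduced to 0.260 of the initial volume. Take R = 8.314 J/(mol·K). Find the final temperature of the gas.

524 K

V₁ = nRT₁/P₁ = 3.15×8.314×306/484 = 16.6 L.
Adiabatic: TV^(γ−1) = const ⇒ T₂ = 306×(3.85)^0.400 = 524 K; PV^γ = const ⇒ P₂ = 3190 kPa.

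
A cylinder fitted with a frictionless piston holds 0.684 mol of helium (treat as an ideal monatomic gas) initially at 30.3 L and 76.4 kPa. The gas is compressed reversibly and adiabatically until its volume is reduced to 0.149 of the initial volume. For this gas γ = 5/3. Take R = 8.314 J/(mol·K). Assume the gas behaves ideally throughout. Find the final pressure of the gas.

T₁ = P₁V₁/(nR) = 76.4×30.3/(0.684×8.314) = 407 K.
Adiabatic: TV^(γ−1) = const ⇒ T₂ = 407×(6.71)^0.667 = 1450 K; PV^γ = const ⇒ P₂ = 1820 kPa.

1820 kPa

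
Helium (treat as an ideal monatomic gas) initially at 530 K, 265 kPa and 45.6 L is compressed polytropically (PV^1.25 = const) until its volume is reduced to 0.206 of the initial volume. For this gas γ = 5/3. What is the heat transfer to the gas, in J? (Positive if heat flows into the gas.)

-14600 J

n = P₁V₁/(RT₁) = 265×45.6/(8.314×530) = 2.74 mol.
Polytropic n=1.25: T₂ = T₁(V₁/V₂)^(n−1) = 530×(4.85)^0.25 = 787 K; P₂ = P₁(V₁/V₂)^n = 1910 kPa.
W = (P₁V₁−P₂V₂)/(n−1) = (265×45.6−1910×9.39)/0.25 = -23400 J.
ΔU = nCvΔT = 2.74×12.5×(787−530) = 8780 J.
Q = ΔU + W = -14600 J.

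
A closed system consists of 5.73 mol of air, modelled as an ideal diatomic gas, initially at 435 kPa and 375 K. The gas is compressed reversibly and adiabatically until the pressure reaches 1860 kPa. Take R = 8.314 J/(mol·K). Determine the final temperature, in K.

V₁ = nRT₁/P₁ = 5.73×8.314×375/435 = 41.1 L.
Adiabatic: T₂/T₁ = (P₂/P₁)^((γ−1)/γ) ⇒ T₂ = 375×(4.28)^0.286 = 568 K; V₂ = 14.5 L.

568 K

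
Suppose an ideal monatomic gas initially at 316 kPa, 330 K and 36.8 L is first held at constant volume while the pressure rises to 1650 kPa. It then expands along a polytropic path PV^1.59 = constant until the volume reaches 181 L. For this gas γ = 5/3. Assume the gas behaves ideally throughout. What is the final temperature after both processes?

n = P₁V₁/(RT₁) = 316×36.8/(8.314×330) = 4.24 mol.
Step 1 — Isochoric: V stays 36.8 L; P/T = const ⇒ T₂ = 1720 K, P₂ = 1650 kPa.
W = 0 (no volume change).
ΔU = nCvΔT = 4.24×12.5×(1720−330) = 73600 J.
Q = ΔU = 73600 J.
State after step 1: P = 1650 kPa, V = 36.8 L, T = 1720 K.
Step 2 — Polytropic n=1.59: T₂ = T₁(V₁/V₂)^(n−1) = 1720×(0.203)^0.59 = 673 K; P₂ = P₁(V₁/V₂)^n = 131 kPa.
W = (P₁V₁−P₂V₂)/(n−1) = (1650×36.8−131×181)/0.59 = 62700 J.
ΔU = nCvΔT = 4.24×12.5×(673−1720) = -55500 J.
Q = ΔU + W = 7210 J.
Net over both steps: W = 62700 J, Q = 80800 J, ΔU = 18100 J.

673 K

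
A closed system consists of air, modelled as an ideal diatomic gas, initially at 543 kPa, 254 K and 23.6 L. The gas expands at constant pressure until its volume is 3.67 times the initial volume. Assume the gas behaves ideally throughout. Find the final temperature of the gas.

932 K

Isobaric: P stays 543 kPa; V/T = const ⇒ T₂ = 932 K, V₂ = 86.6 L.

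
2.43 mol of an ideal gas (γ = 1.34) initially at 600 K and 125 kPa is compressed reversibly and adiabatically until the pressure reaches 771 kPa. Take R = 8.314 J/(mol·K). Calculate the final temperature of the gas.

952 K

V₁ = nRT₁/P₁ = 2.43×8.314×600/125 = 97.0 L.
Adiabatic: T₂/T₁ = (P₂/P₁)^((γ−1)/γ) ⇒ T₂ = 600×(6.17)^0.254 = 952 K; V₂ = 24.9 L.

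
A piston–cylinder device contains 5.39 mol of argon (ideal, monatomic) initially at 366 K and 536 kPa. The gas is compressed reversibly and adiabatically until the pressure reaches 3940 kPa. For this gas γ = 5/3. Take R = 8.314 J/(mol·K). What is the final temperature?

V₁ = nRT₁/P₁ = 5.39×8.314×366/536 = 30.6 L.
Adiabatic: T₂/T₁ = (P₂/P₁)^((γ−1)/γ) ⇒ T₂ = 366×(7.35)^0.400 = 813 K; V₂ = 9.25 L.

813 K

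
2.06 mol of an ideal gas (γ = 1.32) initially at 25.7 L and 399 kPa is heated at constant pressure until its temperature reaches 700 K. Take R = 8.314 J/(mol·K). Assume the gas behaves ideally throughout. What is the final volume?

30.0 L

T₁ = P₁V₁/(nR) = 399×25.7/(2.06×8.314) = 599 K.
Isobaric: P stays 399 kPa; V/T = const ⇒ T₂ = 700 K, V₂ = 30.0 L.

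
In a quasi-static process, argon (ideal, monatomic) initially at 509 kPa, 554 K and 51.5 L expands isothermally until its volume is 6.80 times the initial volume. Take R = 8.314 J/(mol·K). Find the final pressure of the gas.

Isothermal: T stays 554 K; PV = const ⇒ V₂ = 350 L, P₂ = 74.9 kPa.

74.9 kPa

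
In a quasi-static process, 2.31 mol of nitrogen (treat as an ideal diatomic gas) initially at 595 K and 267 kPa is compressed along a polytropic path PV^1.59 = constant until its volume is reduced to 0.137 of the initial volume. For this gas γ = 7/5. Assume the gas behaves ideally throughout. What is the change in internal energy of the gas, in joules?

V₁ = nRT₁/P₁ = 2.31×8.314×595/267 = 42.8 L.
Polytropic n=1.59: T₂ = T₁(V₁/V₂)^(n−1) = 595×(7.30)^0.59 = 1920 K; P₂ = P₁(V₁/V₂)^n = 6300 kPa.
For an ideal gas ΔU = nCvΔT with Cv = (5/2)R = 20.8 J/(mol·K).
ΔU = 2.31×20.8×(1920−595) = 63700 J.

63700 J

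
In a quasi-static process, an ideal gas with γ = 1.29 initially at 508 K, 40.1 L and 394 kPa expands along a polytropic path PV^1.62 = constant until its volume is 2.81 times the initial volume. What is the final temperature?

268 K

Polytropic n=1.62: T₂ = T₁(V₁/V₂)^(n−1) = 508×(0.356)^0.62 = 268 K; P₂ = P₁(V₁/V₂)^n = 73.9 kPa.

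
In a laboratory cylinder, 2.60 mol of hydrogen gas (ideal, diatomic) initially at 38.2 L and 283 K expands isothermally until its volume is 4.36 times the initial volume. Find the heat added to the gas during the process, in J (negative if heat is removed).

9010 J

P₁ = nRT₁/V₁ = 2.60×8.314×283/38.2 = 160 kPa.
Isothermal: T stays 283 K; PV = const ⇒ V₂ = 167 L, P₂ = 36.7 kPa.
ΔU = 0 (ideal gas, T constant).
W = nRT ln(V₂/V₁) = 2.60×8.314×283×ln(4.36) = 9010 J.
Q = ΔU + W = 9010 J.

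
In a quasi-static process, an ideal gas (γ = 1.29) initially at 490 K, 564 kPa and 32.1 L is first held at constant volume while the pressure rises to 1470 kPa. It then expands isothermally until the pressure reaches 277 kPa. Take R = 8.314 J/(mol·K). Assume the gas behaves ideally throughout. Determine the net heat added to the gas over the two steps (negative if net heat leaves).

n = P₁V₁/(RT₁) = 564×32.1/(8.314×490) = 4.44 mol.
Step 1 — Isochoric: V stays 32.1 L; P/T = const ⇒ T₂ = 1280 K, P₂ = 1470 kPa.
W = 0 (no volume change).
ΔU = nCvΔT = 4.44×28.7×(1280−490) = 100000 J.
Q = ΔU = 100000 J.
State after step 1: P = 1470 kPa, V = 32.1 L, T = 1280 K.
Step 2 — Isothermal: T stays 1280 K; PV = const ⇒ V₂ = 170 L, P₂ = 277 kPa.
ΔU = 0 (ideal gas, T constant).
W = nRT ln(V₂/V₁) = 4.44×8.314×1280×ln(5.31) = 78800 J.
Q = ΔU + W = 78800 J.
Net over both steps: W = 78800 J, Q = 179000 J, ΔU = 100000 J.

179000 J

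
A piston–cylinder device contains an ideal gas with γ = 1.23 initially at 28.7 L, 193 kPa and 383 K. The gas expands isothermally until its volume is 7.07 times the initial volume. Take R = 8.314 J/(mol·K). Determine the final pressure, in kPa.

27.3 kPa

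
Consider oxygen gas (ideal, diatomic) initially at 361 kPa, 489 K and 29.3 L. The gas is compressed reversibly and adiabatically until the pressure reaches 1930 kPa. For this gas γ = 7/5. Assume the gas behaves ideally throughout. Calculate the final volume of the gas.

8.85 L

Adiabatic: T₂/T₁ = (P₂/P₁)^((γ−1)/γ) ⇒ T₂ = 489×(5.35)^0.286 = 789 K; V₂ = 8.85 L.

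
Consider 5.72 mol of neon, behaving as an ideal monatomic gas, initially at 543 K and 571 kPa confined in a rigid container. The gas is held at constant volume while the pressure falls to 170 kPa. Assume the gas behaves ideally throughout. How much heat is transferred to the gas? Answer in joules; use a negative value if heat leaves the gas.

-27200 J

V₁ = nRT₁/P₁ = 5.72×8.314×543/571 = 45.2 L.
Isochoric: V stays 45.2 L; P/T = const ⇒ T₂ = 162 K, P₂ = 170 kPa.
W = 0 (no volume change).
ΔU = nCvΔT = 5.72×12.5×(162−543) = -27200 J.
Q = ΔU = -27200 J.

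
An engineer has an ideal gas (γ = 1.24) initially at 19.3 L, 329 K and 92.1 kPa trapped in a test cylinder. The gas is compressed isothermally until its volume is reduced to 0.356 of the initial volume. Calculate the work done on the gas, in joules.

n = P₁V₁/(RT₁) = 92.1×19.3/(8.314×329) = 0.650 mol.
Isothermal: T stays 329 K; PV = const ⇒ V₂ = 6.87 L, P₂ = 259 kPa.
W = nRT ln(V₂/V₁) = 0.650×8.314×329×ln(0.356) = -1840 J.
Work done on the gas = −W_by = 1840 J.

1840 J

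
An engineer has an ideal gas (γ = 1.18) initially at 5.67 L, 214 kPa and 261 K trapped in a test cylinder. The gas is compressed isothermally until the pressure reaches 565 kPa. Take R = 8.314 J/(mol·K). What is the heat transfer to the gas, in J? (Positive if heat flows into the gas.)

n = P₁V₁/(RT₁) = 214×5.67/(8.314×261) = 0.559 mol.
Isothermal: T stays 261 K; PV = const ⇒ V₂ = 2.15 L, P₂ = 565 kPa.
ΔU = 0 (ideal gas, T constant).
W = nRT ln(V₂/V₁) = 0.559×8.314×261×ln(0.379) = -1180 J.
Q = ΔU + W = -1180 J.

-1180 J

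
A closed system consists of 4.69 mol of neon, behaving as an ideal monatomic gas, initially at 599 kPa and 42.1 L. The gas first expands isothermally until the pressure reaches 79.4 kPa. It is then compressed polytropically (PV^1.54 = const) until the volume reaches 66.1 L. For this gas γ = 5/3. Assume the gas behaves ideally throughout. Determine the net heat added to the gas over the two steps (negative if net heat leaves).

39100 J

T₁ = P₁V₁/(nR) = 599×42.1/(4.69×8.314) = 647 K.
Step 1 — Isothermal: T stays 647 K; PV = const ⇒ V₂ = 318 L, P₂ = 79.4 kPa.
ΔU = 0 (ideal gas, T constant).
W = nRT ln(V₂/V₁) = 4.69×8.314×647×ln(7.54) = 51000 J.
Q = ΔU + W = 51000 J.
State after step 1: P = 79.4 kPa, V = 318 L, T = 647 K.
Step 2 — Polytropic n=1.54: T₂ = T₁(V₁/V₂)^(n−1) = 647×(4.80)^0.54 = 1510 K; P₂ = P₁(V₁/V₂)^n = 890 kPa.
W = (P₁V₁−P₂V₂)/(n−1) = (79.4×318−890×66.1)/0.54 = -62300 J.
ΔU = nCvΔT = 4.69×12.5×(1510−647) = 50500 J.
Q = ΔU + W = -11800 J.
Net over both steps: W = -11300 J, Q = 39100 J, ΔU = 50500 J.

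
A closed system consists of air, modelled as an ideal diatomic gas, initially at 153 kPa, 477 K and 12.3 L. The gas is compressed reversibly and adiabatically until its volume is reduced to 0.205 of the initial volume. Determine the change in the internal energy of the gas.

4160 J

n = P₁V₁/(RT₁) = 153×12.3/(8.314×477) = 0.475 mol.
Adiabatic: TV^(γ−1) = const ⇒ T₂ = 477×(4.88)^0.400 = 899 K; PV^γ = const ⇒ P₂ = 1410 kPa.
For an ideal gas ΔU = nCvΔT with Cv = (5/2)R = 20.8 J/(mol·K).
ΔU = 0.475×20.8×(899−477) = 4160 J.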